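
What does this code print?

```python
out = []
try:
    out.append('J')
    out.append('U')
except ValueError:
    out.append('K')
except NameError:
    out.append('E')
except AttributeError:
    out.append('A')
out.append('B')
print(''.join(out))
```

Execution trace: 'J' (try body) → 'U' (try body, no exception) → 'B' (after the try/except). Output: JUB

Answer: JUB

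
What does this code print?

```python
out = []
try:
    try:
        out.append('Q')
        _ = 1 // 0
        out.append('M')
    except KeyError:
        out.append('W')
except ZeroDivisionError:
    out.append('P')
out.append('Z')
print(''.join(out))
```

Execution trace: 'Q' (try body) → 'P' (outer except ZeroDivisionError) → 'Z' (after the try/except). Output: QPZ

Answer: QPZ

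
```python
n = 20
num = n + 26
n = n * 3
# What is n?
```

Trace:
`n = 20` → n = 20
`num = n + 26` → num = 46
`n = n * 3` → n = 60
So n = 60

Answer: 60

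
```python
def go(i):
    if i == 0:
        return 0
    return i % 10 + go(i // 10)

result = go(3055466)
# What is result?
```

Sum of digits of 3055466: 6 + 6 + 4 + 5 + 5 + 0 + 3 = 29

Answer: 29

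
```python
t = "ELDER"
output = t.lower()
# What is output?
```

Trace:
`t = "ELDER"` → t = 'ELDER'
`output = t.lower()` → output = 'elder'
So output = 'elder'

Answer: 'elder'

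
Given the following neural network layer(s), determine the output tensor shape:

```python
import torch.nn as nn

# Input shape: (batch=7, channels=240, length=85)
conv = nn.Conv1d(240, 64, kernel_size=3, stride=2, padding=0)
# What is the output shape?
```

Input: (7, 240, 85) -> Output: (7, 64, 42)

Answer: (7, 64, 42)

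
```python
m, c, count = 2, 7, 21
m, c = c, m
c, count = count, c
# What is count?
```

Trace:
`m, c, count = 2, 7, 21` → m = 2; c = 7; count = 21
`m, c = c, m` → m = 7; c = 2
`c, count = count, c` → c = 21; count = 2
So count = 2

Answer: 2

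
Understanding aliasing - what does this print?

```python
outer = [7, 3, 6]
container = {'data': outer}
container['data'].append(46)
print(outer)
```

Key concept: dict holds reference to list.
Step by step:
`outer = [7, 3, 6]` → outer = [7, 3, 6]
`container = {'data': outer}` → container = {'data': [7, 3, 6]}
`container['data'].append(46)` → outer = [7, 3, 6, 46]; container = {'data': [7, 3, 6, 46]}
`print(outer)` → prints [7, 3, 6, 46]

Answer: [7, 3, 6, 46]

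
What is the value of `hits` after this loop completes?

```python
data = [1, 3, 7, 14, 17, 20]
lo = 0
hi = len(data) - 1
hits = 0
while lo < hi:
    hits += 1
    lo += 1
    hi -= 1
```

Iterations until pointers meet (list length 6)
`hits` takes the values: 0 → 1 → 2 → 3

Answer: 3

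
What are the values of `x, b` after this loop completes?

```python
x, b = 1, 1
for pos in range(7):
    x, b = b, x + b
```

Fibonacci: after 7 iterations
`x, b` takes the values: (1, 1) → (1, 2) → (2, 3) → (3, 5) → (5, 8) → (8, 13) → (13, 21) → (21, 34)

Answer: 21, 34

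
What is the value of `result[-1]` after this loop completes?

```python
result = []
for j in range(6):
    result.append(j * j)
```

Last element of squares 0 to 5
`result` takes the values: [] → [0] → [0, 1] → [0, 1, 4] → [0, 1, 4, 9] → [0, 1, 4, 9, 16] → [0, 1, 4, 9, 16, 25]
So `result[-1]` = 25

Answer: 25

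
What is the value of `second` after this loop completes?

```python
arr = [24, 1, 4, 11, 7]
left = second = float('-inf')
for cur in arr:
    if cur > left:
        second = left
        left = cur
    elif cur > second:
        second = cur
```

Second largest (with repeats) in [24, 1, 4, 11, 7]
`second` takes the values: -inf → 1 → 4 → 11

Answer: 11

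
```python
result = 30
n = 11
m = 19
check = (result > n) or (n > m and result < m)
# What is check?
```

Trace:
`result = 30` → result = 30
`n = 11` → n = 11
`m = 19` → m = 19
`check = (result > n) or (n > m and result < m)` → check = True
So check = True

Answer: True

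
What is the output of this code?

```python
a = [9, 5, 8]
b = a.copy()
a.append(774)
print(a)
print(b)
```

Key concept: list.copy() creates independent copy.
Step by step:
`a = [9, 5, 8]` → a = [9, 5, 8]
`b = a.copy()` → b = [9, 5, 8]
`a.append(774)` → a = [9, 5, 8, 774]
`print(a)` → prints [9, 5, 8, 774]
`print(b)` → prints [9, 5, 8]

Answer:
[9, 5, 8, 774]
[9, 5, 8]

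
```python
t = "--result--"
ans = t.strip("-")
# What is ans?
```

Trace:
`t = "--result--"` → t = '--result--'
`ans = t.strip("-")` → ans = 'result'
So ans = 'result'

Answer: 'result'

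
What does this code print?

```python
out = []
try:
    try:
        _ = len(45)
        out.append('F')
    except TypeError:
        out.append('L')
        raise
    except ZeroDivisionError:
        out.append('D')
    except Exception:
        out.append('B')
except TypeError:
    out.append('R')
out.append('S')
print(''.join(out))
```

Execution trace: 'L' (inner except TypeError) → 'R' (outer except TypeError) → 'S' (after the try/except). Output: LRS

Answer: LRS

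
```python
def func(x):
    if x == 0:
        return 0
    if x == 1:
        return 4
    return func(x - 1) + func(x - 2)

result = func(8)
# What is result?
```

Build up from base cases: func(0)=0, func(1)=4, func(2)=4, func(3)=8, func(4)=12, func(5)=20, func(6)=32, ..., func(8)=84

Answer: 84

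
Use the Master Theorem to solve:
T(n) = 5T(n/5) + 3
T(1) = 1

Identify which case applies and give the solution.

a=5, b=5, f(n)=3. log_5(5) = 1. Since c=0 < 1, Case 1 applies: T(n) = Θ(n^log_b(a)) = O(n).

Answer: O(n) - Case 1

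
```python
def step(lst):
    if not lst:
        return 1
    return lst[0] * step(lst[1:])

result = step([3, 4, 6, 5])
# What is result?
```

Product over [3, 4, 6, 5] = 3 * 4 * 6 * 5 = 360

Answer: 360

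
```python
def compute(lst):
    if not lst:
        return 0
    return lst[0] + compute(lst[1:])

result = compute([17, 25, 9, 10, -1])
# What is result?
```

17 + 25 + 9 + 10 + (-1) + 0 = 60

Answer: 60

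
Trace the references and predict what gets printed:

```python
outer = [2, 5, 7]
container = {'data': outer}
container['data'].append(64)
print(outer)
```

Key concept: dict holds reference to list.
Step by step:
`outer = [2, 5, 7]` → outer = [2, 5, 7]
`container = {'data': outer}` → container = {'data': [2, 5, 7]}
`container['data'].append(64)` → outer = [2, 5, 7, 64]; container = {'data': [2, 5, 7, 64]}
`print(outer)` → prints [2, 5, 7, 64]

Answer: [2, 5, 7, 64]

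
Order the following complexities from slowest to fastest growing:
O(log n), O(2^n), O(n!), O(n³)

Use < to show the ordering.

Ordered by growth rate: O(log n) < O(n³) < O(2^n) < O(n!)

Answer: O(log n) < O(n³) < O(2^n) < O(n!)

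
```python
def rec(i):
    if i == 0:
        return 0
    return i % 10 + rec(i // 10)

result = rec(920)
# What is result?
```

Sum of digits of 920: 0 + 2 + 9 = 11

Answer: 11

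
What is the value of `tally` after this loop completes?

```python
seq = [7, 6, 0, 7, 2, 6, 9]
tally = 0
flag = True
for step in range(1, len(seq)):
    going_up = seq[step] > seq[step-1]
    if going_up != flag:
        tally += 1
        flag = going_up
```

Count direction changes in [7, 6, 0, 7, 2, 6, 9]
`tally` takes the values: 0 → 1 → 2 → 3 → 4

Answer: 4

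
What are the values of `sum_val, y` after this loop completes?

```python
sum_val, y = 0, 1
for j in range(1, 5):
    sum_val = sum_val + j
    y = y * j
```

Sum and factorial of 1 to 4
`sum_val, y` takes the values: (0, 1) → (1, 1) → (3, 1) → (3, 2) → (6, 2) → (6, 6) → (10, 6) → (10, 24)

Answer: 10, 24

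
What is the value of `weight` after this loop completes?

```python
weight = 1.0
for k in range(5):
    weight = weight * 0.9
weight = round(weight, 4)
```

Exponential decay: 1.0 * 0.9^5
`weight` takes the values: 1.0 → 0.9 → 0.81 → 0.729 → 0.6561 → 0.59049 → 0.5905

Answer: 0.5905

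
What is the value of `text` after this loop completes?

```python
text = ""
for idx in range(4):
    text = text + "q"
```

Repeat 'q' 4 times
`text` takes the values: "" → "q" → "qq" → "qqq" → "qqqq"

Answer: "qqqq"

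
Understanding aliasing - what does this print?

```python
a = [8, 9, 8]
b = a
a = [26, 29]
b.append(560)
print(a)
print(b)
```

Key concept: rebinding vs mutation: a is rebound to a new list, b still points at the original.
Step by step:
`a = [8, 9, 8]` → a = [8, 9, 8]
`b = a` → b = [8, 9, 8] (same object as a)
`a = [26, 29]` → a = [26, 29]
`b.append(560)` → b = [8, 9, 8, 560]
`print(a)` → prints [26, 29]
`print(b)` → prints [8, 9, 8, 560]

Answer:
[26, 29]
[8, 9, 8, 560]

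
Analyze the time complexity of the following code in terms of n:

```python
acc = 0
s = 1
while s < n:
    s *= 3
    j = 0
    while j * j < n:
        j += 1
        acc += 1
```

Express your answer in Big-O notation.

Each loop level contributes: log n × √n. Multiplying the contributions gives O(√n log n).

Answer: O(√n log n)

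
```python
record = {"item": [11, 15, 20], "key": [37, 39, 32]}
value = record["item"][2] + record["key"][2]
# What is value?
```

Trace:
`record = {"item": [11, 15, 20], "key": [37, 39, 32]}` → record = {'item': [11, 15, 20], 'key': [37, 39, 32]}
`value = record["item"][2] + record["key"][2]` → value = 52
So value = 52

Answer: 52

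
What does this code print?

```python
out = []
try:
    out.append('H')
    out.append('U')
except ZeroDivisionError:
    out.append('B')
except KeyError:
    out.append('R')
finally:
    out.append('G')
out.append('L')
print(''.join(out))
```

Execution trace: 'H' (try body) → 'U' (try body, no exception) → 'G' (finally) → 'L' (after the try/except). Output: HUGL

Answer: HUGL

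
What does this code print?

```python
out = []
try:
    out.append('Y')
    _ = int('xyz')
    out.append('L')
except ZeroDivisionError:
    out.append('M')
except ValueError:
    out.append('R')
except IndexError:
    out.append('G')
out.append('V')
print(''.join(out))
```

Execution trace: 'Y' (try body) → 'R' (except ValueError) → 'V' (after the try/except). Output: YRV

Answer: YRV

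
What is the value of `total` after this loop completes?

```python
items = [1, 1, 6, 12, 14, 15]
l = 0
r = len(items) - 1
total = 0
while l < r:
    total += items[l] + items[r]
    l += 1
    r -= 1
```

Sum of pairs from ends
`total` takes the values: 0 → 16 → 31 → 49

Answer: 49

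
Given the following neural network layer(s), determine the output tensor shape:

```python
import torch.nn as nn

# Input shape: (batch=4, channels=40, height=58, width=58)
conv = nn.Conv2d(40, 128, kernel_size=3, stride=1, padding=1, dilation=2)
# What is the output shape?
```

Input: (4, 40, 58, 58) -> Output: (4, 128, 56, 56)

Answer: (4, 128, 56, 56)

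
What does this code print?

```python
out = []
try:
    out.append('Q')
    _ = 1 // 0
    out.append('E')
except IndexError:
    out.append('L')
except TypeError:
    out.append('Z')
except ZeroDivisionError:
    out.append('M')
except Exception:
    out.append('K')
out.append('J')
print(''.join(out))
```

Execution trace: 'Q' (try body) → 'M' (except ZeroDivisionError) → 'J' (after the try/except). Output: QMJ

Answer: QMJ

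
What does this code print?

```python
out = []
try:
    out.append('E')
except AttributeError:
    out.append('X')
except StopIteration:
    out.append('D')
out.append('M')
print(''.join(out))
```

Execution trace: 'E' (try body, no exception) → 'M' (after the try/except). Output: EM

Answer: EM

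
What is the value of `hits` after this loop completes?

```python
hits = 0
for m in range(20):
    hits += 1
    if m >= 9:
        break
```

Loop breaks when m reaches 9, hits is 10
`hits` takes the values: 0 → 1 → 2 → 3 → 4 → 5 → 6 → 7 → 8 → 9 → 10

Answer: 10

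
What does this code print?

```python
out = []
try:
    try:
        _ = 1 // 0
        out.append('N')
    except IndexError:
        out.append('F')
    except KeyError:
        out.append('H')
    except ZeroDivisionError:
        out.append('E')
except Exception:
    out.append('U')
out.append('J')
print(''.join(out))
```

Execution trace: 'E' (inner except ZeroDivisionError) → 'J' (after the try/except). Output: EJ

Answer: EJ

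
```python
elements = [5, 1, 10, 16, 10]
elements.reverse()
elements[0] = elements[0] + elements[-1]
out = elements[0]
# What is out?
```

Trace:
`elements = [5, 1, 10, 16, 10]` → elements = [5, 1, 10, 16, 10]
`elements.reverse()` → elements = [10, 16, 10, 1, 5]
`elements[0] = elements[0] + elements[-1]` → elements = [15, 16, 10, 1, 5]
`out = elements[0]` → out = 15
So out = 15

Answer: 15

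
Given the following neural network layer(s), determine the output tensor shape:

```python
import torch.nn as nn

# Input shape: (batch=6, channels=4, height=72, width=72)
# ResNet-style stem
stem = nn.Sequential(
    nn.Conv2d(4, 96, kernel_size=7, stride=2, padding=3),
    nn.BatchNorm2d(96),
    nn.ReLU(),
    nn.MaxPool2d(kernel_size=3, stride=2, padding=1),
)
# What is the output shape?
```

Input: (6, 4, 72, 72) -> after Conv2d 7x7 stride=2: (6, 96, 36, 36) -> Output: (6, 96, 18, 18)

Answer: (6, 96, 18, 18)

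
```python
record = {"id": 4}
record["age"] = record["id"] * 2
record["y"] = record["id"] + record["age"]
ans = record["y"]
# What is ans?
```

Trace:
`record = {"id": 4}` → record = {'id': 4}
`record["age"] = record["id"] * 2` → record = {'id': 4, 'age': 8}
`record["y"] = record["id"] + record["age"]` → record = {'id': 4, 'age': 8, 'y': 12}
`ans = record["y"]` → ans = 12
So ans = 12

Answer: 12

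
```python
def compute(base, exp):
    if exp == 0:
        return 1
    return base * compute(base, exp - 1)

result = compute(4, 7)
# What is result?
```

compute(4, 7) = 4 * 4 * 4 * 4 * 4 * 4 * 4 = 16384

Answer: 16384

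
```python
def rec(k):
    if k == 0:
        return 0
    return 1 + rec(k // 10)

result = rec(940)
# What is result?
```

Count of digits of 940: 3

Answer: 3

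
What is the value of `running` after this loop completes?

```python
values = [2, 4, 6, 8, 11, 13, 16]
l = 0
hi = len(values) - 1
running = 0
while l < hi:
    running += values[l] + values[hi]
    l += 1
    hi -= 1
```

Sum of pairs from ends
`running` takes the values: 0 → 18 → 35 → 52

Answer: 52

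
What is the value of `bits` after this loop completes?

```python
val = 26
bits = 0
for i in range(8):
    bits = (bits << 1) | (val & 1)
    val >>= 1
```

Reverse lowest 8 bits of 26
`bits` takes the values: 0 → 1 → 2 → 5 → 11 → 22 → 44 → 88

Answer: 88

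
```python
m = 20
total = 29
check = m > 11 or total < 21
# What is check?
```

Trace:
`m = 20` → m = 20
`total = 29` → total = 29
`check = m > 11 or total < 21` → check = True
So check = True

Answer: True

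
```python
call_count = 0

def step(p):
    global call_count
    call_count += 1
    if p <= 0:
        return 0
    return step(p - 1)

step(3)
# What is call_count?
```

Linear recursion stepping by 1: 4 calls from p=3 down to ≤0.

Answer: 4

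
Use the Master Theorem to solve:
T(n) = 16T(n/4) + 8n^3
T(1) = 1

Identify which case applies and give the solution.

a=16, b=4, f(n)=8n^3. log_4(16) = 2. Since c=3 > 2 and the regularity condition holds (16(n/4)^3 = (16/4^3)n^3 with 16/4^3 < 1), Case 3 applies: T(n) = Θ(f(n)) = O(n^3).

Answer: O(n^3) - Case 3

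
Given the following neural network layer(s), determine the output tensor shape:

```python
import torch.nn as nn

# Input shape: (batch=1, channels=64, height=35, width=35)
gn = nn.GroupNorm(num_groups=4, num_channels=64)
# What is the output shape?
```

Input: (1, 64, 35, 35) -> Output: (1, 64, 35, 35)

Answer: (1, 64, 35, 35)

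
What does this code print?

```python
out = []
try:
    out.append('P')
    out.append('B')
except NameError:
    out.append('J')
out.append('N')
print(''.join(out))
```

Execution trace: 'P' (try body) → 'B' (try body, no exception) → 'N' (after the try/except). Output: PBN

Answer: PBN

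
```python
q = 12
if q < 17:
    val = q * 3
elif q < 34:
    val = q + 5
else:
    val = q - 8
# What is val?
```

Trace:
`q = 12` → q = 12
`if q < 17: ...` → q < 17 is True → val = 36
So val = 36

Answer: 36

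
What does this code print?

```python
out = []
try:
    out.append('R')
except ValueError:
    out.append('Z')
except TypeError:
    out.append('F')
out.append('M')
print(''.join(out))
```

Execution trace: 'R' (try body, no exception) → 'M' (after the try/except). Output: RM

Answer: RM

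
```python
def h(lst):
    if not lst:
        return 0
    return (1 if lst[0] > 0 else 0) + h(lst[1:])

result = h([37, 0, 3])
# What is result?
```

Count of positive elements in [37, 0, 3] = 2

Answer: 2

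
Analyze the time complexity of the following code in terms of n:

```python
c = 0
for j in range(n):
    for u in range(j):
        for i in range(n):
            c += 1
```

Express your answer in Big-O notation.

Each loop level contributes: n × n × n. Multiplying the contributions gives O(n^3).

Answer: O(n^3)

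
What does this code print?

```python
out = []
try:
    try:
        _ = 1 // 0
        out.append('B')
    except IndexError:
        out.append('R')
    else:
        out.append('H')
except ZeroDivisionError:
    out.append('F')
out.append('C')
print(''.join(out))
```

Execution trace: 'F' (outer except ZeroDivisionError) → 'C' (after the try/except). Output: FC

Answer: FC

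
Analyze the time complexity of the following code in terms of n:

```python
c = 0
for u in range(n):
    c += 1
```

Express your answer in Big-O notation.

Each loop level contributes: n. Multiplying the contributions gives O(n).

Answer: O(n)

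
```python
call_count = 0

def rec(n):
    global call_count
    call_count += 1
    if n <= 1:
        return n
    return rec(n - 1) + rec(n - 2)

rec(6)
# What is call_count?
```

Calls(n) = 1 + Calls(n-1) + Calls(n-2); Calls(0)=Calls(1)=1. For n=6 this gives 25.

Answer: 25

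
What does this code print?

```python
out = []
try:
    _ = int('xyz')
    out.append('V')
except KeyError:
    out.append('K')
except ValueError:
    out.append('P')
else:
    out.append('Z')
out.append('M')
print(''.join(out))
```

Execution trace: 'P' (except ValueError) → 'M' (after the try/except). Output: PM

Answer: PM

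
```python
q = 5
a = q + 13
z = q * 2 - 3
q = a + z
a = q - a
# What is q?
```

Trace:
`q = 5` → q = 5
`a = q + 13` → a = 18
`z = q * 2 - 3` → z = 7
`q = a + z` → q = 25
`a = q - a` → a = 7
So q = 25

Answer: 25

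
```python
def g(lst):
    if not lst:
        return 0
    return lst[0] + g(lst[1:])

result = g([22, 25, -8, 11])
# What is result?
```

22 + 25 + (-8) + 11 + 0 = 50

Answer: 50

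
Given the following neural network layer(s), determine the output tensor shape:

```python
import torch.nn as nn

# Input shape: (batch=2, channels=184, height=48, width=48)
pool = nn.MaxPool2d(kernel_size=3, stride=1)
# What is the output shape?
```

Input: (2, 184, 48, 48) -> Output: (2, 184, 46, 46)

Answer: (2, 184, 46, 46)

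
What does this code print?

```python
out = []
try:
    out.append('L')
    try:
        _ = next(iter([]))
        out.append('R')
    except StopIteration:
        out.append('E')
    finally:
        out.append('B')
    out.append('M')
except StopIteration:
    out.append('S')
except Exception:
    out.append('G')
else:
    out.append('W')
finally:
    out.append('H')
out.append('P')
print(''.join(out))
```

Execution trace: 'L' (try body) → 'E' (inner except StopIteration) → 'B' (inner finally) → 'M' (try body, no exception) → 'W' (else) → 'H' (finally) → 'P' (after the try/except). Output: LEBMWHP

Answer: LEBMWHP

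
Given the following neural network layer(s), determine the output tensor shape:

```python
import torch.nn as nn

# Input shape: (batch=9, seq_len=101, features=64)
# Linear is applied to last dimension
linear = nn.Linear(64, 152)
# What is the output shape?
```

Input: (9, 101, 64) -> Output: (9, 101, 152)

Answer: (9, 101, 152)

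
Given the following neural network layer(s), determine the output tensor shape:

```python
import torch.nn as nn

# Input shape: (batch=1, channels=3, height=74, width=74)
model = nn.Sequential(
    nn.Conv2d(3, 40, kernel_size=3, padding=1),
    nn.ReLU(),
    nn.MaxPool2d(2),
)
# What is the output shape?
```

Input: (1, 3, 74, 74) -> after Conv2d: (1, 40, 74, 74) -> after ReLU: (1, 40, 74, 74) -> Output: (1, 40, 37, 37)

Answer: (1, 40, 37, 37)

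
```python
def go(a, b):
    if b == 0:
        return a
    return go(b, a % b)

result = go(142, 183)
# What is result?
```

go(142, 183) -> go(183, 142) -> go(142, 41) -> go(41, 19) -> go(19, 3) -> go(3, 1) -> go(1, 0) -> 1

Answer: 1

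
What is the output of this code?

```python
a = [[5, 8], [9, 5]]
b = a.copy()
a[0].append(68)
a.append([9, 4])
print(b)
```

Key concept: shallow copy with nested lists.
Step by step:
`a = [[5, 8], [9, 5]]` → a = [[5, 8], [9, 5]]
`b = a.copy()` → b = [[5, 8], [9, 5]]
`a[0].append(68)` → a = [[5, 8, 68], [9, 5]]; b = [[5, 8, 68], [9, 5]]
`a.append([9, 4])` → a = [[5, 8, 68], [9, 5], [9, 4]]
`print(b)` → prints [[5, 8, 68], [9, 5]]

Answer: [[5, 8, 68], [9, 5]]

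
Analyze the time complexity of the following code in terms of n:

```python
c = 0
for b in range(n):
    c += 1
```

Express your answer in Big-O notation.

Each loop level contributes: n. Multiplying the contributions gives O(n).

Answer: O(n)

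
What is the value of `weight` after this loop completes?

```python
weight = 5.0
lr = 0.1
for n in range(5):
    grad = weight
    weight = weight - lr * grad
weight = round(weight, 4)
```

Gradient descent: w = 5.0 * (1 - 0.1)^5
`weight` takes the values: 5.0 → 4.5 → 4.05 → 3.645 → 3.2805 → 2.95245 → 2.9524

Answer: 2.9524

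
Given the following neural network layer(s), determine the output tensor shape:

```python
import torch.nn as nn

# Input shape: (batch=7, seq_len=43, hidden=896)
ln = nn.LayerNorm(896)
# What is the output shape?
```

Input: (7, 43, 896) -> Output: (7, 43, 896)

Answer: (7, 43, 896)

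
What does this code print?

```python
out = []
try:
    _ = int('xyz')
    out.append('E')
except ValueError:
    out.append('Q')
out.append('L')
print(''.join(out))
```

Execution trace: 'Q' (except ValueError) → 'L' (after the try/except). Output: QL

Answer: QL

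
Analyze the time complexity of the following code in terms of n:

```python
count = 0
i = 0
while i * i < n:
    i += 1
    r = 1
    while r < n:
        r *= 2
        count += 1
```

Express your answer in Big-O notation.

Each loop level contributes: √n × log n. Multiplying the contributions gives O(√n log n).

Answer: O(√n log n)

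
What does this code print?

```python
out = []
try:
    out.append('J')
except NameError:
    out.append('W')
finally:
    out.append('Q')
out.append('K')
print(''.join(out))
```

Execution trace: 'J' (try body, no exception) → 'Q' (finally) → 'K' (after the try/except). Output: JQK

Answer: JQK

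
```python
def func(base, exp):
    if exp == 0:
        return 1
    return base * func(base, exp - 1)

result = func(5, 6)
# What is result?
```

func(5, 6) = 5 * 5 * 5 * 5 * 5 * 5 = 15625

Answer: 15625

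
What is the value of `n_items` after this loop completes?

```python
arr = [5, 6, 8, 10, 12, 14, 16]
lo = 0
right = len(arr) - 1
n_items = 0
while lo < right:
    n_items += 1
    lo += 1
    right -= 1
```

Iterations until pointers meet (list length 7)
`n_items` takes the values: 0 → 1 → 2 → 3

Answer: 3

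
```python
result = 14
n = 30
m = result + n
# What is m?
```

Trace:
`result = 14` → result = 14
`n = 30` → n = 30
`m = result + n` → m = 44
So m = 44

Answer: 44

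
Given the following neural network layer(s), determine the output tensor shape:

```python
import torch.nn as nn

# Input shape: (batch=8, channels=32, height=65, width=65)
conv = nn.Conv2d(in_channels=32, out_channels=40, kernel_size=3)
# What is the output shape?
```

Input: (8, 32, 65, 65) -> Output: (8, 40, 63, 63)

Answer: (8, 40, 63, 63)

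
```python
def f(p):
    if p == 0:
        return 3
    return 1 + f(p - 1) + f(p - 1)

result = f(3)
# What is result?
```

f(p) = 1 + 2·f(p-1), f(0)=3. Closed form: (3+1)·2^3 - 1 = 31.

Answer: 31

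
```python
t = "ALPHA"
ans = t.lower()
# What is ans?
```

Trace:
`t = "ALPHA"` → t = 'ALPHA'
`ans = t.lower()` → ans = 'alpha'
So ans = 'alpha'

Answer: 'alpha'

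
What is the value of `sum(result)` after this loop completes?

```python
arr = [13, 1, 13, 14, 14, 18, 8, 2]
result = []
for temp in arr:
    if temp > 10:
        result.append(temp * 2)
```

Sum of doubled values > 10
`result` takes the values: [] → [26] → [26, 26] → [26, 26, 28] → [26, 26, 28, 28] → [26, 26, 28, 28, 36]
So `sum(result)` = 144

Answer: 144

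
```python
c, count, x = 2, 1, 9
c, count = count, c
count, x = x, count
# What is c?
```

Trace:
`c, count, x = 2, 1, 9` → c = 2; count = 1; x = 9
`c, count = count, c` → c = 1; count = 2
`count, x = x, count` → count = 9; x = 2
So c = 1

Answer: 1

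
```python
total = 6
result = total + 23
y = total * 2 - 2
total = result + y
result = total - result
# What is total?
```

Trace:
`total = 6` → total = 6
`result = total + 23` → result = 29
`y = total * 2 - 2` → y = 10
`total = result + y` → total = 39
`result = total - result` → result = 10
So total = 39

Answer: 39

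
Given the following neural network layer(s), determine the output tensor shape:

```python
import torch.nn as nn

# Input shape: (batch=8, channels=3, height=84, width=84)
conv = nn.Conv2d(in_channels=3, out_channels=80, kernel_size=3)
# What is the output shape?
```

Input: (8, 3, 84, 84) -> Output: (8, 80, 82, 82)

Answer: (8, 80, 82, 82)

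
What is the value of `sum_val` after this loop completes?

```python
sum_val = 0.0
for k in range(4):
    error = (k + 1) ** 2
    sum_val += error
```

Sum of squared losses 1² + 2² + ... + 4²
`sum_val` takes the values: 0.0 → 1.0 → 5.0 → 14.0 → 30.0

Answer: 30.0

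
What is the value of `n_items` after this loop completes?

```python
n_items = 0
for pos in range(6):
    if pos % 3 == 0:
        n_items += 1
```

Count numbers divisible by 3 in range(6)
`n_items` takes the values: 0 → 1 → 2

Answer: 2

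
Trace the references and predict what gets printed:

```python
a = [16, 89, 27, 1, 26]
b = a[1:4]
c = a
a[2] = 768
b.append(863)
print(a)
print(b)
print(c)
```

Key concept: slice vs alias.
Step by step:
`a = [16, 89, 27, 1, 26]` → a = [16, 89, 27, 1, 26]
`b = a[1:4]` → b = [89, 27, 1]
`c = a` → c = [16, 89, 27, 1, 26] (same object as a)
`a[2] = 768` → a = [16, 89, 768, 1, 26] (same object as c); c = [16, 89, 768, 1, 26] (same object as a)
`b.append(863)` → b = [89, 27, 1, 863]
`print(a)` → prints [16, 89, 768, 1, 26]
`print(b)` → prints [89, 27, 1, 863]
`print(c)` → prints [16, 89, 768, 1, 26]

Answer:
[16, 89, 768, 1, 26]
[89, 27, 1, 863]
[16, 89, 768, 1, 26]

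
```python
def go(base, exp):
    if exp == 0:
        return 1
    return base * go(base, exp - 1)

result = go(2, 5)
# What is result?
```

go(2, 5) = 2 * 2 * 2 * 2 * 2 = 32

Answer: 32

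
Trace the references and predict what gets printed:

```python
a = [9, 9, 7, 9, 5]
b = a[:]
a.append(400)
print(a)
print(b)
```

Key concept: slice [:] creates copy.
Step by step:
`a = [9, 9, 7, 9, 5]` → a = [9, 9, 7, 9, 5]
`b = a[:]` → b = [9, 9, 7, 9, 5]
`a.append(400)` → a = [9, 9, 7, 9, 5, 400]
`print(a)` → prints [9, 9, 7, 9, 5, 400]
`print(b)` → prints [9, 9, 7, 9, 5]

Answer:
[9, 9, 7, 9, 5, 400]
[9, 9, 7, 9, 5]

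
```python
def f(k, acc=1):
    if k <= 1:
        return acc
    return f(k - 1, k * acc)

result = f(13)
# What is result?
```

Accumulator trace (n, acc): (13, 1) -> (12, 13) -> (11, 156) -> (10, 1716) -> (9, 17160) -> (8, 154440) -> (7, 1235520) -> (6, 8648640) -> (5, 51891840) -> (4, 259459200) -> (3, 1037836800) -> (2, 3113510400) -> (1, 6227020800) -> return 6227020800

Answer: 6227020800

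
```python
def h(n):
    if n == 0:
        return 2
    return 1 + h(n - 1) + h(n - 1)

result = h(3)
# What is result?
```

h(n) = 1 + 2·h(n-1), h(0)=2. Closed form: (2+1)·2^3 - 1 = 23.

Answer: 23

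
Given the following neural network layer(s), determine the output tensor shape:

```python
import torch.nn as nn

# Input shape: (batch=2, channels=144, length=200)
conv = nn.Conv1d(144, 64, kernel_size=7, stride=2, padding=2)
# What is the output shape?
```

Input: (2, 144, 200) -> Output: (2, 64, 99)

Answer: (2, 64, 99)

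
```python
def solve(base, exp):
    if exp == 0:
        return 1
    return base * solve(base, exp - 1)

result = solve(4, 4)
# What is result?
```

solve(4, 4) = 4 * 4 * 4 * 4 = 256

Answer: 256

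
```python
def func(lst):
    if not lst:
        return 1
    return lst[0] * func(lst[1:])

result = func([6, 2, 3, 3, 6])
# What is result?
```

Product over [6, 2, 3, 3, 6] = 6 * 2 * 3 * 3 * 6 = 648

Answer: 648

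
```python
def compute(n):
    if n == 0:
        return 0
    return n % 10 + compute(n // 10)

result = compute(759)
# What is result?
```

Sum of digits of 759: 9 + 5 + 7 = 21

Answer: 21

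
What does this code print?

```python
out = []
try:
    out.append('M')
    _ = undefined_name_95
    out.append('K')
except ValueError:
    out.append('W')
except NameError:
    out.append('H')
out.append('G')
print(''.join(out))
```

Execution trace: 'M' (try body) → 'H' (except NameError) → 'G' (after the try/except). Output: MHG

Answer: MHG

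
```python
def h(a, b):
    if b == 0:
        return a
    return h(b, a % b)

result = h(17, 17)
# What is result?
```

h(17, 17) -> h(17, 0) -> 17

Answer: 17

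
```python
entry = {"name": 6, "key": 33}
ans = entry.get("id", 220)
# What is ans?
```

Trace:
`entry = {"name": 6, "key": 33}` → entry = {'name': 6, 'key': 33}
`ans = entry.get("id", 220)` → ans = 220
So ans = 220

Answer: 220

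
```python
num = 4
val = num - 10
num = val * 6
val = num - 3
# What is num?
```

Trace:
`num = 4` → num = 4
`val = num - 10` → val = -6
`num = val * 6` → num = -36
`val = num - 3` → val = -39
So num = -36

Answer: -36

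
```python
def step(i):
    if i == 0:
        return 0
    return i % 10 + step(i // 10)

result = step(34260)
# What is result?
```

Sum of digits of 34260: 0 + 6 + 2 + 4 + 3 = 15

Answer: 15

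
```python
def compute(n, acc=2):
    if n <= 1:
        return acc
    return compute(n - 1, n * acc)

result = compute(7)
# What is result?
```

Accumulator trace (n, acc): (7, 2) -> (6, 14) -> (5, 84) -> (4, 420) -> (3, 1680) -> (2, 5040) -> (1, 10080) -> return 10080

Answer: 10080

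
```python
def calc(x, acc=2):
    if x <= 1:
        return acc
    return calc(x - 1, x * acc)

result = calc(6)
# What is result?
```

Accumulator trace (n, acc): (6, 2) -> (5, 12) -> (4, 60) -> (3, 240) -> (2, 720) -> (1, 1440) -> return 1440

Answer: 1440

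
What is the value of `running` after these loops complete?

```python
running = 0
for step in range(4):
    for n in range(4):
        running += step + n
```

Sum of all step+n for step,n in 4x4
`running` takes the values: 0 → 1 → 3 → 6 → 7 → 9 → 12 → 16 → 18 → 21 → 25 → 30 → 33 → 37 → 42 → 48

Answer: 48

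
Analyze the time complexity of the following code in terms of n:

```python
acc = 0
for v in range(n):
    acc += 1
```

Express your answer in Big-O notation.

Each loop level contributes: n. Multiplying the contributions gives O(n).

Answer: O(n)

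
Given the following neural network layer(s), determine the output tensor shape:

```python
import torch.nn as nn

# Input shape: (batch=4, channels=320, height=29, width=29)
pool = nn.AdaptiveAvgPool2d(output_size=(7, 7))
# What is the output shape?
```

Input: (4, 320, 29, 29) -> Output: (4, 320, 7, 7)

Answer: (4, 320, 7, 7)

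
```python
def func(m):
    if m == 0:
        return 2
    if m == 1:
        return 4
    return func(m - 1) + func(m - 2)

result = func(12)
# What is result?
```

Build up from base cases: func(0)=2, func(1)=4, func(2)=6, func(3)=10, func(4)=16, func(5)=26, func(6)=42, ..., func(12)=754

Answer: 754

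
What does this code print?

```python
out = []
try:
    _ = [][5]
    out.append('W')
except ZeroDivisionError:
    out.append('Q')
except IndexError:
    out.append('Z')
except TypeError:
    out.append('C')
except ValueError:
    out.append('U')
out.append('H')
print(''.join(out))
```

Execution trace: 'Z' (except IndexError) → 'H' (after the try/except). Output: ZH

Answer: ZH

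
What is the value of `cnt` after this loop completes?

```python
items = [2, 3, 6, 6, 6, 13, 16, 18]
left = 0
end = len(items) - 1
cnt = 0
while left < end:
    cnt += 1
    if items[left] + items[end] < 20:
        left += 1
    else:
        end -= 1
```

Steps to find pair summing to 20
`cnt` takes the values: 0 → 1 → 2 → 3 → 4 → 5 → 6 → 7

Answer: 7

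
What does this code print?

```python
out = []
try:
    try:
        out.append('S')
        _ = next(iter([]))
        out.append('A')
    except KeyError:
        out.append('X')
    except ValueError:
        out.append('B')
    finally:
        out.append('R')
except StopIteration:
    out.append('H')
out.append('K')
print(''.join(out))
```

Execution trace: 'S' (inner try body) → 'R' (inner finally) → 'H' (outer except StopIteration) → 'K' (after the try/except). Output: SRHK

Answer: SRHK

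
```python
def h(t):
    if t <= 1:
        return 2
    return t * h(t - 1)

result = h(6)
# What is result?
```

h(6) = 6 * 5 * 4 * 3 * 2 * 2 = 1440

Answer: 1440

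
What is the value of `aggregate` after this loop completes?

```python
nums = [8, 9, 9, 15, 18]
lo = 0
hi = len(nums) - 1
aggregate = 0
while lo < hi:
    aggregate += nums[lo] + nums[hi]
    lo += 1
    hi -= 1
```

Sum of pairs from ends
`aggregate` takes the values: 0 → 26 → 50

Answer: 50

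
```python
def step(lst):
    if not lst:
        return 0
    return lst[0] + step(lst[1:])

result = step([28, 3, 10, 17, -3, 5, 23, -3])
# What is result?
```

28 + 3 + 10 + 17 + (-3) + 5 + 23 + (-3) + 0 = 80

Answer: 80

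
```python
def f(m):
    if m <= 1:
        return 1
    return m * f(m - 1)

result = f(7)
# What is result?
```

f(7) = 7 * 6 * 5 * 4 * 3 * 2 * 1 = 5040

Answer: 5040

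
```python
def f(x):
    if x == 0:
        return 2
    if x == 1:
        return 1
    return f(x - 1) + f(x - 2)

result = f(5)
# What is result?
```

Build up from base cases: f(0)=2, f(1)=1, f(2)=3, f(3)=4, f(4)=7, f(5)=11

Answer: 11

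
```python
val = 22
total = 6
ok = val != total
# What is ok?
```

Trace:
`val = 22` → val = 22
`total = 6` → total = 6
`ok = val != total` → ok = True
So ok = True

Answer: True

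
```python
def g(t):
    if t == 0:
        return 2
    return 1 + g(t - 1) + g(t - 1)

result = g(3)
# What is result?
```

g(t) = 1 + 2·g(t-1), g(0)=2. Closed form: (2+1)·2^3 - 1 = 23.

Answer: 23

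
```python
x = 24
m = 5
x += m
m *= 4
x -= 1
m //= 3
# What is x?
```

Trace:
`x = 24` → x = 24
`m = 5` → m = 5
`x += m` → x = 29
`m *= 4` → m = 20
`x -= 1` → x = 28
`m //= 3` → m = 6
So x = 28

Answer: 28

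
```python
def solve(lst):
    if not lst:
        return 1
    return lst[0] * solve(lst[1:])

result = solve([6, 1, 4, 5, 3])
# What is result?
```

Product over [6, 1, 4, 5, 3] = 6 * 1 * 4 * 5 * 3 = 360

Answer: 360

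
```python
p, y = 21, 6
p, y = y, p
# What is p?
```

Trace:
`p, y = 21, 6` → p = 21; y = 6
`p, y = y, p` → p = 6; y = 21
So p = 6

Answer: 6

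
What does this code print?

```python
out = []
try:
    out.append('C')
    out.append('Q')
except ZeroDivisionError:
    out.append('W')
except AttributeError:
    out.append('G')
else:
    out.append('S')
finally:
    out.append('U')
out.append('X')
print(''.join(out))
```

Execution trace: 'C' (try body) → 'Q' (try body, no exception) → 'S' (else) → 'U' (finally) → 'X' (after the try/except). Output: CQSUX

Answer: CQSUX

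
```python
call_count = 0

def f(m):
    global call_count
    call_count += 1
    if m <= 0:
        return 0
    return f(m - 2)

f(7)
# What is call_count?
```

Linear recursion stepping by 2: 5 calls from m=7 down to ≤0.

Answer: 5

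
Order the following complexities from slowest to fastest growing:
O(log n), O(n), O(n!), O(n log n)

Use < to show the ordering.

Ordered by growth rate: O(log n) < O(n) < O(n log n) < O(n!)

Answer: O(log n) < O(n) < O(n log n) < O(n!)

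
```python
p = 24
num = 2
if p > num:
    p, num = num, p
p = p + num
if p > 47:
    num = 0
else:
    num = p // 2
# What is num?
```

Trace:
`p = 24` → p = 24
`num = 2` → num = 2
`if p > num: ...` → p > num is True → p = 2; num = 24
`p = p + num` → p = 26
`if p > 47: ...` → p > 47 is False, take else branch → num = 13
So num = 13

Answer: 13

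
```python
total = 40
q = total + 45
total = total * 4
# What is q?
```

Trace:
`total = 40` → total = 40
`q = total + 45` → q = 85
`total = total * 4` → total = 160
So q = 85

Answer: 85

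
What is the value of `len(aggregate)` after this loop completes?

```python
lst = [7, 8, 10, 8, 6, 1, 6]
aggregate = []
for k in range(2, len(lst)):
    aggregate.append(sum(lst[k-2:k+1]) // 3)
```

Number of 3-element averages
`aggregate` takes the values: [] → [8] → [8, 8] → [8, 8, 8] → [8, 8, 8, 5] → [8, 8, 8, 5, 4]
So `len(aggregate)` = 5

Answer: 5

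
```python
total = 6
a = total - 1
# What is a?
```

Trace:
`total = 6` → total = 6
`a = total - 1` → a = 5
So a = 5

Answer: 5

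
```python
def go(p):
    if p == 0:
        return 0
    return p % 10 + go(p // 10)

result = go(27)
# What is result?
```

Sum of digits of 27: 7 + 2 = 9

Answer: 9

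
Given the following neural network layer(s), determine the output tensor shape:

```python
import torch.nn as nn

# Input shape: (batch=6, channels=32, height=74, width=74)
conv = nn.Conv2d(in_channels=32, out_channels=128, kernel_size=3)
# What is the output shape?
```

Input: (6, 32, 74, 74) -> Output: (6, 128, 72, 72)

Answer: (6, 128, 72, 72)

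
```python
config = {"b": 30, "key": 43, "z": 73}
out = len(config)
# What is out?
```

Trace:
`config = {"b": 30, "key": 43, "z": 73}` → config = {'b': 30, 'key': 43, 'z': 73}
`out = len(config)` → out = 3
So out = 3

Answer: 3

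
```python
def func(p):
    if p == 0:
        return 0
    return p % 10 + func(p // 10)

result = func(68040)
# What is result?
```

Sum of digits of 68040: 0 + 4 + 0 + 8 + 6 = 18

Answer: 18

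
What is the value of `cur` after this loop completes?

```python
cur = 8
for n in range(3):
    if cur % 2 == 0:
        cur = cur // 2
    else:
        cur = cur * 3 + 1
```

Collatz-style transformation from 8
`cur` takes the values: 8 → 4 → 2 → 1

Answer: 1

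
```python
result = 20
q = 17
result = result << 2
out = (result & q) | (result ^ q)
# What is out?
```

Trace:
`result = 20` → result = 20
`q = 17` → q = 17
`result = result << 2` → result = 80
`out = (result & q) | (result ^ q)` → out = 81
So out = 81

Answer: 81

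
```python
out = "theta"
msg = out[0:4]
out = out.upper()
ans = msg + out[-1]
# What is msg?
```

Trace:
`out = "theta"` → out = 'theta'
`msg = out[0:4]` → msg = 'thet'
`out = out.upper()` → out = 'THETA'
`ans = msg + out[-1]` → ans = 'thetA'
So msg = 'thet'

Answer: 'thet'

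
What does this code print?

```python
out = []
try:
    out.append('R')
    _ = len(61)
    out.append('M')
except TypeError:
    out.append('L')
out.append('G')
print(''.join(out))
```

Execution trace: 'R' (try body) → 'L' (except TypeError) → 'G' (after the try/except). Output: RLG

Answer: RLG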